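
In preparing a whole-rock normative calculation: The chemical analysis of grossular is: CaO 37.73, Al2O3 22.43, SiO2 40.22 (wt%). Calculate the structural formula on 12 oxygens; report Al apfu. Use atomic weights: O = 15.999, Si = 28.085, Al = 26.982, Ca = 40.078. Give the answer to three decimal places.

CaO (M=56.077): mol = 0.67282; Ca = 0.67282, O = 0.67282.
Al2O3 (M=101.961): mol = 0.21999; Al = 0.43998, O = 0.65997.
SiO2 (M=60.083): mol = 0.66941; Si = 0.66941, O = 1.33882.
ΣO = 2.67161; factor = 12/ΣO = 4.49167.
Al apfu = 0.43998 × 4.49167 = 1.976.

1.976 Al apfu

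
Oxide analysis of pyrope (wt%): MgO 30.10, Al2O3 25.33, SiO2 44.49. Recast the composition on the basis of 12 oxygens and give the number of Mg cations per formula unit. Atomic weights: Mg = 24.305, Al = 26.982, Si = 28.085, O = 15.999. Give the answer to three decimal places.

3.014 Mg apfu

MgO: 30.10/40.304 = 0.74682 mol → 0.74682 mol Mg, 0.74682 mol O.
Al2O3: 25.33/101.961 = 0.24843 mol → 0.49686 mol Al, 0.74529 mol O.
SiO2: 44.49/60.083 = 0.74048 mol → 0.74048 mol Si, 1.48096 mol O.
Total oxygen = 2.97307 mol. Normalization factor = 12/2.97307 = 4.03623.
Mg per 12 O = 0.74682 × 4.03623 = 3.014.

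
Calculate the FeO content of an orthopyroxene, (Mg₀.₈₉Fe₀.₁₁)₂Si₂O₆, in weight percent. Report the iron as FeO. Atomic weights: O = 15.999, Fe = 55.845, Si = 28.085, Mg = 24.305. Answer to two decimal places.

Molar mass of (Mg₀.₈₉Fe₀.₁₁)₂Si₂O₆ = 1.78×24.305 + 0.22×55.845 + 2×28.085 + 6×15.999 = 207.713 g/mol.
Each formula unit contains 0.22 Fe, equivalent to 0.22/1 = 0.2200 mol FeO.
M(FeO) = 1×55.845 + 1×15.999 = 71.844 g/mol.
Mass of FeO per formula unit = 0.2200 × 71.844 = 15.806 g.
FeO wt% = 15.806 / 207.713 × 100 = 7.61%.

7.61 wt%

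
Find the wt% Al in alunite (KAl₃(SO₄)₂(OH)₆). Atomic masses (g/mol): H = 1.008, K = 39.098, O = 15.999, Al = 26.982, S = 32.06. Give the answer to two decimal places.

M(KAl₃(SO₄)₂(OH)₆) = 414.198 g/mol.
Al contributes 3 × 26.982 = 80.946 g per mole.
80.946/414.198 = 0.1954 → 19.54%.

19.54 mass %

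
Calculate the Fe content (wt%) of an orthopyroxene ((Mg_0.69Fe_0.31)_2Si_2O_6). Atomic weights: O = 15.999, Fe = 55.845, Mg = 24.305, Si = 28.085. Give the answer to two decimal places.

15.71 wt%

Molar mass of (Mg_0.69Fe_0.31)_2Si_2O_6: 1.38·24.305 + 0.62·55.845 + 2·28.085 + 6·15.999 = 220.329 g/mol.
Mass of Fe per formula unit: 0.62 × 55.845 = 34.624 g.
Weight fraction Fe = 34.624 / 220.329 = 0.1571.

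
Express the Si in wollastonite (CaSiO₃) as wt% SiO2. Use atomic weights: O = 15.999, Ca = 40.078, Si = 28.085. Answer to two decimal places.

51.72 wt%

Formula mass = 116.160 g/mol.
1 Si → 1.0000 mol SiO2 per formula unit; M(SiO2) = 60.083, so SiO2 mass = 60.083 g.
60.083/116.160 × 100 = 51.72 wt%.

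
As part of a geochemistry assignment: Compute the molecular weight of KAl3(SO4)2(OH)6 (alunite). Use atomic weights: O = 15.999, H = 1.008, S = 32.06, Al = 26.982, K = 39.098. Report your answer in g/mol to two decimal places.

414.20 g/mol

The formula mass is the sum 1(39.098) + 3(26.982) + 2(32.06) + 14(15.999) + 6(1.008).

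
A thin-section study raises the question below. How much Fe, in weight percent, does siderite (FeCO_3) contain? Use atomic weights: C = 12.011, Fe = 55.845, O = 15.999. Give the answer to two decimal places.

Molar mass of FeCO_3: 1*55.845 + 1*12.011 + 3*15.999 = 115.853 g/mol.
Mass of Fe per formula unit: 1 × 55.845 = 55.845 g.
Weight fraction Fe = 55.845 / 115.853 = 0.4820.

48.20 weight percent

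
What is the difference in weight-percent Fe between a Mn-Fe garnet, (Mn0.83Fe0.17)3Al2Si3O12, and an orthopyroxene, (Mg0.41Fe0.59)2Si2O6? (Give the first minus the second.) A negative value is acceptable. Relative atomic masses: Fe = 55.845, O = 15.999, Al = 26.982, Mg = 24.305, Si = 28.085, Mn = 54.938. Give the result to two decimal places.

-21.94 percentage points

Fe in (Mn0.83Fe0.17)3Al2Si3O12: molar mass 495.484 g/mol; 0.51×55.845 = 28.481 g → 5.75 wt%.
Fe in (Mg0.41Fe0.59)2Si2O6: molar mass 237.991 g/mol; 1.18×55.845 = 65.897 g → 27.69 wt%.
Difference = 5.75 − 27.69 = -21.94 percentage points.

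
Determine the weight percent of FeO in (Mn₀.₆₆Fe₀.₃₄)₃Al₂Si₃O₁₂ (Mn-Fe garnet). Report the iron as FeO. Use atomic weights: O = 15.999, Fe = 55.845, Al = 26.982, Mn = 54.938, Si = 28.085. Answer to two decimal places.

14.78 wt%

Molar mass of (Mn₀.₆₆Fe₀.₃₄)₃Al₂Si₃O₁₂ = 1.98*54.938 + 1.02*55.845 + 2*26.982 + 3*28.085 + 12*15.999 = 495.946 g/mol.
Each formula unit contains 1.02 Fe, equivalent to 1.02/1 = 1.0200 mol FeO.
M(FeO) = 1×55.845 + 1×15.999 = 71.844 g/mol.
Mass of FeO per formula unit = 1.0200 × 71.844 = 73.281 g.
FeO wt% = 73.281 / 495.946 × 100 = 14.78%.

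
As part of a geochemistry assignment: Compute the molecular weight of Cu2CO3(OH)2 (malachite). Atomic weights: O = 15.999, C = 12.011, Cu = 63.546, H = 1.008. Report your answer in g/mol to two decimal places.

221.11 g/mol

Cu: 2 × 63.546 = 127.0920
C: 1 × 12.011 = 12.0110
O: 5 × 15.999 = 79.9950
H: 2 × 1.008 = 2.0160
Summing the contributions gives the formula mass.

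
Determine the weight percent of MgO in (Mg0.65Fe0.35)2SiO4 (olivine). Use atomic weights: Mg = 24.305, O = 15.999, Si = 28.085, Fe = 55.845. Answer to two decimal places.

32.19 wt%

Formula mass = 162.769 g/mol.
1.30 Mg → 1.3000 mol MgO per formula unit; M(MgO) = 40.304, so MgO mass = 52.395 g.
52.395/162.769 × 100 = 32.19 wt%.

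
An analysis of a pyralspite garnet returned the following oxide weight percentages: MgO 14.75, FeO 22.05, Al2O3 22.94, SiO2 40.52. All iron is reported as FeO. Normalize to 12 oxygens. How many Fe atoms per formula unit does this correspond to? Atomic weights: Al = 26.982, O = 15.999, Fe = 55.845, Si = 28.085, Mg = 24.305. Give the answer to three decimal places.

1.366 Fe apfu

14.75 wt% MgO ÷ 40.304 g/mol = 0.36597 mol, giving 0.36597 Mg and 0.36597 O.
22.05 wt% FeO ÷ 71.844 g/mol = 0.30691 mol, giving 0.30691 Fe and 0.30691 O.
22.94 wt% Al2O3 ÷ 101.961 g/mol = 0.22499 mol, giving 0.44998 Al and 0.67497 O.
40.52 wt% SiO2 ÷ 60.083 g/mol = 0.67440 mol, giving 0.67440 Si and 1.34880 O.
Oxygen sums to 2.69665; scaling by 12/2.69665 = 4.44997 puts the formula on 12 O.
Fe: 0.30691 × 4.44997 = 1.366 atoms per formula unit.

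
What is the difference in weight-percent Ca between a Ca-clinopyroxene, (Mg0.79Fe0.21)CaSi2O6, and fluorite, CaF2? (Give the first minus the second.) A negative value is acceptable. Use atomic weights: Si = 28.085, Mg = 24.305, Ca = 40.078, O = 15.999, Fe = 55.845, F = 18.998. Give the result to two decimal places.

-33.37 percentage points

M((Mg0.79Fe0.21)CaSi2O6) = 223.170 g/mol, so wt% Ca = 40.078/223.170 × 100 = 17.96%.
M(CaF2) = 78.074 g/mol, so wt% Ca = 40.078/78.074 × 100 = 51.33%.
17.96 − 51.33 = -33.37 pp.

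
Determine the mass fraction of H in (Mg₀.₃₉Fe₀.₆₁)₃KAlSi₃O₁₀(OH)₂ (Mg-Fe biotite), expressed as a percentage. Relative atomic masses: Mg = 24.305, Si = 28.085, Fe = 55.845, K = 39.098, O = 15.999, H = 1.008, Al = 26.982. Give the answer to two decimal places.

M((Mg₀.₃₉Fe₀.₆₁)₃KAlSi₃O₁₀(OH)₂) = 474.972 g/mol.
H contributes 2 × 1.008 = 2.016 g per mole.
2.016/474.972 = 0.0042 → 0.42%.

0.42 weight percent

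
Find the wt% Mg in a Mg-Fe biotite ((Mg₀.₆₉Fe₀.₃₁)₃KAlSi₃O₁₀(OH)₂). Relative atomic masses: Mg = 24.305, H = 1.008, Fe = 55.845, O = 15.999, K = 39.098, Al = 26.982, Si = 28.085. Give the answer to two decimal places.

11.27 wt%

Formula mass = 2.07*24.305 + 0.93*55.845 + 1*39.098 + 1*26.982 + 3*28.085 + 12*15.999 + 2*1.008 = 446.586 g/mol, of which 50.311 g is Mg.
So Mg makes up 50.311/446.586 = 0.1127 of the mass, i.e. 11.27%.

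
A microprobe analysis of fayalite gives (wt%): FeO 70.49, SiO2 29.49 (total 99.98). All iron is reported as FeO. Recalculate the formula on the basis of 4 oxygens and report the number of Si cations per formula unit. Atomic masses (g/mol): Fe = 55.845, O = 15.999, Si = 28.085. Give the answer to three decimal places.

70.49 wt% FeO ÷ 71.844 g/mol = 0.98115 mol, giving 0.98115 Fe and 0.98115 O.
29.49 wt% SiO2 ÷ 60.083 g/mol = 0.49082 mol, giving 0.49082 Si and 0.98164 O.
Oxygen sums to 1.96279; scaling by 4/1.96279 = 2.03792 puts the formula on 4 O.
Si: 0.49082 × 2.03792 = 1.000 atoms per formula unit.

1.000 Si apfu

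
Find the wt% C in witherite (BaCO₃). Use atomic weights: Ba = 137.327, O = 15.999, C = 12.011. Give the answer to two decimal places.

Molar mass of BaCO₃: 1×137.327 + 1×12.011 + 3×15.999 = 197.335 g/mol.
Mass of C per formula unit: 1 × 12.011 = 12.011 g.
Weight fraction C = 12.011 / 197.335 = 0.0609.

6.09 mass %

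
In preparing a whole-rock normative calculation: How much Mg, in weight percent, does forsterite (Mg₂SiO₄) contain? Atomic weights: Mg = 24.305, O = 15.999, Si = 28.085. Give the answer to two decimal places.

Molar mass of Mg₂SiO₄: 2×24.305 + 1×28.085 + 4×15.999 = 140.691 g/mol.
Mass of Mg per formula unit: 2 × 24.305 = 48.610 g.
Weight fraction Mg = 48.610 / 140.691 = 0.3455.

34.55 weight percent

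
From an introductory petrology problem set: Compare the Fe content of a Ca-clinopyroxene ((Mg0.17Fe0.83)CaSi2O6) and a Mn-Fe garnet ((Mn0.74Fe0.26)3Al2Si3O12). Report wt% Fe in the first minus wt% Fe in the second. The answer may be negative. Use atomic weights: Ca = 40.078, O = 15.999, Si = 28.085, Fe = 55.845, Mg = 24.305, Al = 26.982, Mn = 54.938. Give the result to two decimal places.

10.31 percentage points

First mineral: 46.351 g Fe in 242.725 g formula = 19.10 wt% Fe.
Second mineral: 43.559 g Fe in 495.728 g formula = 8.79 wt% Fe.
19.10% − 8.79% gives a difference of 10.31 percentage points.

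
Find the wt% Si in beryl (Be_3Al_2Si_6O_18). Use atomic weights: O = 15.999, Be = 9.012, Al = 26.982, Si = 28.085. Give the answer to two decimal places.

Molar mass of Be_3Al_2Si_6O_18: 3*9.012 + 2*26.982 + 6*28.085 + 18*15.999 = 537.492 g/mol.
Mass of Si per formula unit: 6 × 28.085 = 168.510 g.
Weight fraction Si = 168.510 / 537.492 = 0.3135.

31.35 mass %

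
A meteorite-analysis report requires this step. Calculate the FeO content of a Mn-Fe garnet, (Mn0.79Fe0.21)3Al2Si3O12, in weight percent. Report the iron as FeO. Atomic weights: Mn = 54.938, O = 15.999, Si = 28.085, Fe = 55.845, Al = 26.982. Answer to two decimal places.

9.13 wt%

Formula mass = 495.592 g/mol.
0.63 Fe → 0.6300 mol FeO per formula unit; M(FeO) = 71.844, so FeO mass = 45.262 g.
45.262/495.592 × 100 = 9.13 wt%.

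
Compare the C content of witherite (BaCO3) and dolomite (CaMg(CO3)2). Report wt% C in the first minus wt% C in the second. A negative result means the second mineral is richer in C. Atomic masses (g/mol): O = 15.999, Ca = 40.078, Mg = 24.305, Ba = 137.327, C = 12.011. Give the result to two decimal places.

C in BaCO3: molar mass 197.335 g/mol; 1×12.011 = 12.011 g → 6.09 wt%.
C in CaMg(CO3)2: molar mass 184.399 g/mol; 2×12.011 = 24.022 g → 13.03 wt%.
Difference = 6.09 − 13.03 = -6.94 percentage points.

-6.94 percentage points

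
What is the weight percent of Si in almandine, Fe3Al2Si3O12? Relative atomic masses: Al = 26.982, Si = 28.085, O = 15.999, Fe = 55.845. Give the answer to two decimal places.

16.93 wt%

M(Fe3Al2Si3O12) = 497.742 g/mol.
Si contributes 3 × 28.085 = 84.255 g per mole.
84.255/497.742 = 0.1693 → 16.93%.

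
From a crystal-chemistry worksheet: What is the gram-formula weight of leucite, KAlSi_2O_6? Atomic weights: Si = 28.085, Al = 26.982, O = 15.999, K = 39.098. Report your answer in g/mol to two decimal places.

218.24 g/mol

The formula mass is the sum 1(39.098) + 1(26.982) + 2(28.085) + 6(15.999).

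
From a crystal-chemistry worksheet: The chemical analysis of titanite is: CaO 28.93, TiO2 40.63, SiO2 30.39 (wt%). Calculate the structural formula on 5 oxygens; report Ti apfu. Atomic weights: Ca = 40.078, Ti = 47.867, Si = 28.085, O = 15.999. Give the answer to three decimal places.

CaO (M=56.077): mol = 0.51590; Ca = 0.51590, O = 0.51590.
TiO2 (M=79.865): mol = 0.50873; Ti = 0.50873, O = 1.01746.
SiO2 (M=60.083): mol = 0.50580; Si = 0.50580, O = 1.01160.
ΣO = 2.54496; factor = 5/ΣO = 1.96467.
Ti apfu = 0.50873 × 1.96467 = 0.999.

0.999 Ti apfu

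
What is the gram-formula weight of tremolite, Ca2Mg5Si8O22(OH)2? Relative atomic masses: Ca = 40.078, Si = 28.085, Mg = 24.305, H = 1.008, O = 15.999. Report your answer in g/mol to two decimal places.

Ca: 2 × 40.078 = 80.1560
Mg: 5 × 24.305 = 121.5250
Si: 8 × 28.085 = 224.6800
O: 24 × 15.999 = 383.9760
H: 2 × 1.008 = 2.0160
Summing the contributions gives the formula mass.

812.35 g/mol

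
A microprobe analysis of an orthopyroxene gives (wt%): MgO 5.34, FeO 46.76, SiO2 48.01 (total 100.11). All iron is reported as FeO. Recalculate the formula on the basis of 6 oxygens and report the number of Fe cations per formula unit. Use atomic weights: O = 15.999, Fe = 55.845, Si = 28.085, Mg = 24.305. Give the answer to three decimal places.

1.640 Fe apfu

MgO (M=40.304): mol = 0.13249; Mg = 0.13249, O = 0.13249.
FeO (M=71.844): mol = 0.65085; Fe = 0.65085, O = 0.65085.
SiO2 (M=60.083): mol = 0.79906; Si = 0.79906, O = 1.59812.
ΣO = 2.38146; factor = 6/ΣO = 2.51946.
Fe apfu = 0.65085 × 2.51946 = 1.640.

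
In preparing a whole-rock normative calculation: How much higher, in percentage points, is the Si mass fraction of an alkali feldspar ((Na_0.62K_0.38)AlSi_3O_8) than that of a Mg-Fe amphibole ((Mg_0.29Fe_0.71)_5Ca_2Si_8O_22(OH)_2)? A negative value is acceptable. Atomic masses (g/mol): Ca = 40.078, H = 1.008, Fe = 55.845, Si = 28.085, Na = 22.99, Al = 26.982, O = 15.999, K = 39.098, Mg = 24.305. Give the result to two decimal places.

M((Na_0.62K_0.38)AlSi_3O_8) = 268.340 g/mol, so wt% Si = 84.255/268.340 × 100 = 31.40%.
M((Mg_0.29Fe_0.71)_5Ca_2Si_8O_22(OH)_2) = 924.320 g/mol, so wt% Si = 224.680/924.320 × 100 = 24.31%.
31.40 − 24.31 = 7.09 pp.

7.09 percentage points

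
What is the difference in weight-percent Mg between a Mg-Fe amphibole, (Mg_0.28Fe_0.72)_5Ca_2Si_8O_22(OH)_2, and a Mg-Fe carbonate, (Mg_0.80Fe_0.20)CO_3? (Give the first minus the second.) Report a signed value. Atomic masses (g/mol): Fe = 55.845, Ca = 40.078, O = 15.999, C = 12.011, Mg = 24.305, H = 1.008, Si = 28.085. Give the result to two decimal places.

-17.78 percentage points

First mineral: 34.027 g Mg in 925.897 g formula = 3.68 wt% Mg.
Second mineral: 19.444 g Mg in 90.621 g formula = 21.46 wt% Mg.
3.68% − 21.46% gives a difference of -17.78 percentage points.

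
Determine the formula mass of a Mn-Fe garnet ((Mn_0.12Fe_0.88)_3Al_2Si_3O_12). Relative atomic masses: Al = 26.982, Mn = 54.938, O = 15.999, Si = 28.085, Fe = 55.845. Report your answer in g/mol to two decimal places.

The formula mass is the sum 0.36·54.938 + 2.64·55.845 + 2·26.982 + 3·28.085 + 12·15.999.

497.42 g/mol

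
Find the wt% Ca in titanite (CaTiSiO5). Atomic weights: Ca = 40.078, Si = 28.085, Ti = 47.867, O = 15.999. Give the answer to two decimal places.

20.45 weight percent

M(CaTiSiO5) = 196.025 g/mol.
Ca contributes 1 × 40.078 = 40.078 g per mole.
40.078/196.025 = 0.2045 → 20.45%.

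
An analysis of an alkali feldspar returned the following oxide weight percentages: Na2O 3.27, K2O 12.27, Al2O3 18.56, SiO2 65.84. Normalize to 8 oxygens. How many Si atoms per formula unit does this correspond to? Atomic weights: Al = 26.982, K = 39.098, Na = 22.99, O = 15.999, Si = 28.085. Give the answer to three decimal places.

Na2O (M=61.979): mol = 0.05276; Na = 0.10552, O = 0.05276.
K2O (M=94.195): mol = 0.13026; K = 0.26052, O = 0.13026.
Al2O3 (M=101.961): mol = 0.18203; Al = 0.36406, O = 0.54609.
SiO2 (M=60.083): mol = 1.09582; Si = 1.09582, O = 2.19164.
ΣO = 2.92075; factor = 8/ΣO = 2.73902.
Si apfu = 1.09582 × 2.73902 = 3.001.

3.001 Si apfu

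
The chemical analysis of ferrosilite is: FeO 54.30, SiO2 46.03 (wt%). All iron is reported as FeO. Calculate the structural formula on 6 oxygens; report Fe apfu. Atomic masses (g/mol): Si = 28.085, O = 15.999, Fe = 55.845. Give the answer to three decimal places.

FeO (M=71.844): mol = 0.75580; Fe = 0.75580, O = 0.75580.
SiO2 (M=60.083): mol = 0.76611; Si = 0.76611, O = 1.53222.
ΣO = 2.28802; factor = 6/ΣO = 2.62235.
Fe apfu = 0.75580 × 2.62235 = 1.982.

1.982 Fe apfu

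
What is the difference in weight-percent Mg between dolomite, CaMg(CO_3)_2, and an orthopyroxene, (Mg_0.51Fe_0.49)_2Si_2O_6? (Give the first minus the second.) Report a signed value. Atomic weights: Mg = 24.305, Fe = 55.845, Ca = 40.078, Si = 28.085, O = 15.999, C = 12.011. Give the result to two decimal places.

2.48 percentage points

M(CaMg(CO_3)_2) = 184.399 g/mol, so wt% Mg = 24.305/184.399 × 100 = 13.18%.
M((Mg_0.51Fe_0.49)_2Si_2O_6) = 231.683 g/mol, so wt% Mg = 24.791/231.683 × 100 = 10.70%.
13.18 − 10.70 = 2.48 pp.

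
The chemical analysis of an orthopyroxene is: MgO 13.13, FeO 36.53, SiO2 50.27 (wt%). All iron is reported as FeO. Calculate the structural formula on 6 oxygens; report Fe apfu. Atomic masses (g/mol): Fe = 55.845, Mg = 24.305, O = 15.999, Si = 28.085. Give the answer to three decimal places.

13.13 wt% MgO ÷ 40.304 g/mol = 0.32577 mol, giving 0.32577 Mg and 0.32577 O.
36.53 wt% FeO ÷ 71.844 g/mol = 0.50846 mol, giving 0.50846 Fe and 0.50846 O.
50.27 wt% SiO2 ÷ 60.083 g/mol = 0.83668 mol, giving 0.83668 Si and 1.67336 O.
Oxygen sums to 2.50759; scaling by 6/2.50759 = 2.39274 puts the formula on 6 O.
Fe: 0.50846 × 2.39274 = 1.217 atoms per formula unit.

1.217 Fe apfu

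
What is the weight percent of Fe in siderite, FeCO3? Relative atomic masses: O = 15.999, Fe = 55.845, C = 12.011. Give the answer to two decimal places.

Formula mass = 1·55.845 + 1·12.011 + 3·15.999 = 115.853 g/mol, of which 55.845 g is Fe.
So Fe makes up 55.845/115.853 = 0.4820 of the mass, i.e. 48.20%.

48.20 wt%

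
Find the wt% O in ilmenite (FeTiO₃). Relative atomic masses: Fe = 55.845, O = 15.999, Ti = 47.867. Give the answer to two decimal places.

Formula mass = 1*55.845 + 1*47.867 + 3*15.999 = 151.709 g/mol, of which 47.997 g is O.
So O makes up 47.997/151.709 = 0.3164 of the mass, i.e. 31.64%.

31.64 wt%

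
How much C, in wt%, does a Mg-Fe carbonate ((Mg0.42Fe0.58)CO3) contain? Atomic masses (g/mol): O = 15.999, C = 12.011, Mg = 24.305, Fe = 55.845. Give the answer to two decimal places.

11.71 wt%

Formula mass = 0.42*24.305 + 0.58*55.845 + 1*12.011 + 3*15.999 = 102.606 g/mol, of which 12.011 g is C.
So C makes up 12.011/102.606 = 0.1171 of the mass, i.e. 11.71%.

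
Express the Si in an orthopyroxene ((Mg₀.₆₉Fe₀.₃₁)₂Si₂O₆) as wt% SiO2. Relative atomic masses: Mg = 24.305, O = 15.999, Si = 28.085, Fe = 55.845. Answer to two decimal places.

M((Mg₀.₆₉Fe₀.₃₁)₂Si₂O₆) = 220.329 g/mol; M(SiO2) = 60.083 g/mol.
Moles SiO2 per formula unit = 2 Si ÷ 1 = 2.0000.
SiO2 fraction = (2.0000 × 60.083) / 220.329 = 120.166/220.329 = 0.5454.

54.54 wt%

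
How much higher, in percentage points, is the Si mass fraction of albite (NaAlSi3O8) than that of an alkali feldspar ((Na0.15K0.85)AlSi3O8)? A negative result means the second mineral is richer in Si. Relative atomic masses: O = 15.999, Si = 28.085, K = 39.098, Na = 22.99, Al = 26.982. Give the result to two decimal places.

1.59 percentage points

M(NaAlSi3O8) = 262.219 g/mol, so wt% Si = 84.255/262.219 × 100 = 32.13%.
M((Na0.15K0.85)AlSi3O8) = 275.911 g/mol, so wt% Si = 84.255/275.911 × 100 = 30.54%.
32.13 − 30.54 = 1.59 pp.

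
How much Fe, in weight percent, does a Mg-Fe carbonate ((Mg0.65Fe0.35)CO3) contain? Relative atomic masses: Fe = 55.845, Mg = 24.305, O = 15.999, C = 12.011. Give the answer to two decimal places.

20.50 weight percent

Molar mass of (Mg0.65Fe0.35)CO3: 0.65·24.305 + 0.35·55.845 + 1·12.011 + 3·15.999 = 95.352 g/mol.
Mass of Fe per formula unit: 0.35 × 55.845 = 19.546 g.
Weight fraction Fe = 19.546 / 95.352 = 0.2050.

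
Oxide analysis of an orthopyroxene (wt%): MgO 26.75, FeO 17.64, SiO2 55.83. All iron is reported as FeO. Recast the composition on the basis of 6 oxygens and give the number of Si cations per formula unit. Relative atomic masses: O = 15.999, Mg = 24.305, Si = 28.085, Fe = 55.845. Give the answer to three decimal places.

MgO: 26.75/40.304 = 0.66371 mol → 0.66371 mol Mg, 0.66371 mol O.
FeO: 17.64/71.844 = 0.24553 mol → 0.24553 mol Fe, 0.24553 mol O.
SiO2: 55.83/60.083 = 0.92921 mol → 0.92921 mol Si, 1.85842 mol O.
Total oxygen = 2.76766 mol. Normalization factor = 6/2.76766 = 2.16790.
Si per 6 O = 0.92921 × 2.16790 = 2.014.

2.014 Si apfu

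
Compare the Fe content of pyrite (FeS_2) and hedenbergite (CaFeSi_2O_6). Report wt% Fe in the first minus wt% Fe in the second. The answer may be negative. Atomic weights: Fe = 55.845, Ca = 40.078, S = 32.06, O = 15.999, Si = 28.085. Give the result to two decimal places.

24.04 percentage points

M(FeS_2) = 119.965 g/mol, so wt% Fe = 55.845/119.965 × 100 = 46.55%.
M(CaFeSi_2O_6) = 248.087 g/mol, so wt% Fe = 55.845/248.087 × 100 = 22.51%.
46.55 − 22.51 = 24.04 pp.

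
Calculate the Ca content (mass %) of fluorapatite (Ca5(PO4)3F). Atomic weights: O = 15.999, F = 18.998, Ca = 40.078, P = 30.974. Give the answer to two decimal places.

Formula mass = 5×40.078 + 3×30.974 + 12×15.999 + 1×18.998 = 504.298 g/mol, of which 200.390 g is Ca.
So Ca makes up 200.390/504.298 = 0.3974 of the mass, i.e. 39.74%.

39.74 mass %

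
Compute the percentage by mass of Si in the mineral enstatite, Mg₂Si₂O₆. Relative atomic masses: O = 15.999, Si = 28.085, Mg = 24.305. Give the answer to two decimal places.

Molar mass of Mg₂Si₂O₆: 2·24.305 + 2·28.085 + 6·15.999 = 200.774 g/mol.
Mass of Si per formula unit: 2 × 28.085 = 56.170 g.
Weight fraction Si = 56.170 / 200.774 = 0.2798.

27.98 mass %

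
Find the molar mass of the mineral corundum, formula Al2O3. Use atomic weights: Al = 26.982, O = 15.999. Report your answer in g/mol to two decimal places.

Al: 2 × 26.982 = 53.9640
O: 3 × 15.999 = 47.9970
Summing the contributions gives the formula mass.

101.96 g/mol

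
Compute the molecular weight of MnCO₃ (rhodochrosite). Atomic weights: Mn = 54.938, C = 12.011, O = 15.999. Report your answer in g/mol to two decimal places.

114.95 g/mol

The formula mass is the sum 1×54.938 + 1×12.011 + 3×15.999.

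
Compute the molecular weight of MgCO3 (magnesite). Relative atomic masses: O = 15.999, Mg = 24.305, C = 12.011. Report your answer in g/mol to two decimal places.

84.31 g/mol

The formula mass is the sum 1*24.305 + 1*12.011 + 3*15.999.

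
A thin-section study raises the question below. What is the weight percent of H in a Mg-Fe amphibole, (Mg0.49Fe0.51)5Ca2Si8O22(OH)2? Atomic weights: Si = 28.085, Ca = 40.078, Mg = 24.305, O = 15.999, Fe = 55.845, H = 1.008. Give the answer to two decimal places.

M((Mg0.49Fe0.51)5Ca2Si8O22(OH)2) = 892.780 g/mol.
H contributes 2 × 1.008 = 2.016 g per mole.
2.016/892.780 = 0.0023 → 0.23%.

0.23 wt%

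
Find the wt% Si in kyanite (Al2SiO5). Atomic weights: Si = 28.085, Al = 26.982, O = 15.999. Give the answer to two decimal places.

17.33 wt%

M(Al2SiO5) = 162.044 g/mol.
Si contributes 1 × 28.085 = 28.085 g per mole.
28.085/162.044 = 0.1733 → 17.33%.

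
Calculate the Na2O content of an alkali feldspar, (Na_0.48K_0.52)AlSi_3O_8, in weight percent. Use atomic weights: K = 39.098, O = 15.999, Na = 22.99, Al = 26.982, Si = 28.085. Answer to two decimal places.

Molar mass of (Na_0.48K_0.52)AlSi_3O_8 = 0.48·22.99 + 0.52·39.098 + 1·26.982 + 3·28.085 + 8·15.999 = 270.595 g/mol.
Each formula unit contains 0.48 Na, equivalent to 0.48/2 = 0.2400 mol Na2O.
M(Na2O) = 2×22.99 + 1×15.999 = 61.979 g/mol.
Mass of Na2O per formula unit = 0.2400 × 61.979 = 14.875 g.
Na2O wt% = 14.875 / 270.595 × 100 = 5.50%.

5.50 wt%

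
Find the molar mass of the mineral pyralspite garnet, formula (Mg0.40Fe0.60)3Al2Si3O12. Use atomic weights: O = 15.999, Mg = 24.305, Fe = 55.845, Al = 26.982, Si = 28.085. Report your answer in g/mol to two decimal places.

459.89 g/mol

Mg: 1.20 × 24.305 = 29.1660
Fe: 1.80 × 55.845 = 100.5210
Al: 2 × 26.982 = 53.9640
Si: 3 × 28.085 = 84.2550
O: 12 × 15.999 = 191.9880
Summing the contributions gives the formula mass.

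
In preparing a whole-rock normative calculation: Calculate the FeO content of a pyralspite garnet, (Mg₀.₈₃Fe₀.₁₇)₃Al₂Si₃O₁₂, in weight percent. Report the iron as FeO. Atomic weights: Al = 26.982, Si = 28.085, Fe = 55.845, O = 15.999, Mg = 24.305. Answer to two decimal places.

Formula mass = 419.207 g/mol.
0.51 Fe → 0.5100 mol FeO per formula unit; M(FeO) = 71.844, so FeO mass = 36.640 g.
36.640/419.207 × 100 = 8.74 wt%.

8.74 wt%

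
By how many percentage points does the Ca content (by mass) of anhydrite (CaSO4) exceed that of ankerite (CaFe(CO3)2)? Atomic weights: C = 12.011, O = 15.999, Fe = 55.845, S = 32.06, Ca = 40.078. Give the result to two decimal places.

10.88 percentage points

Ca in CaSO4: molar mass 136.134 g/mol; 1×40.078 = 40.078 g → 29.44 wt%.
Ca in CaFe(CO3)2: molar mass 215.939 g/mol; 1×40.078 = 40.078 g → 18.56 wt%.
Difference = 29.44 − 18.56 = 10.88 percentage points.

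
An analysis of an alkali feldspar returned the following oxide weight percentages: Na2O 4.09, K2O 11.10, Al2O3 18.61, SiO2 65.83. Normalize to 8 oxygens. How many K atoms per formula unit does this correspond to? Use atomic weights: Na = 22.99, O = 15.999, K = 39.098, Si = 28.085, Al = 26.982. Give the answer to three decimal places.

Na2O: 4.09/61.979 = 0.06599 mol → 0.13198 mol Na, 0.06599 mol O.
K2O: 11.10/94.195 = 0.11784 mol → 0.23568 mol K, 0.11784 mol O.
Al2O3: 18.61/101.961 = 0.18252 mol → 0.36504 mol Al, 0.54756 mol O.
SiO2: 65.83/60.083 = 1.09565 mol → 1.09565 mol Si, 2.19130 mol O.
Total oxygen = 2.92269 mol. Normalization factor = 8/2.92269 = 2.73720.
K per 8 O = 0.23568 × 2.73720 = 0.645.

0.645 K apfu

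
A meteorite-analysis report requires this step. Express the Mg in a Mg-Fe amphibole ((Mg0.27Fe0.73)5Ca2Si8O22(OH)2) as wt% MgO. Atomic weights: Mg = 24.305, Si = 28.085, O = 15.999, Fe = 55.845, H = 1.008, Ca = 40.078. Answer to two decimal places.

Formula mass = 927.474 g/mol.
1.35 Mg → 1.3500 mol MgO per formula unit; M(MgO) = 40.304, so MgO mass = 54.410 g.
54.410/927.474 × 100 = 5.87 wt%.

5.87 wt%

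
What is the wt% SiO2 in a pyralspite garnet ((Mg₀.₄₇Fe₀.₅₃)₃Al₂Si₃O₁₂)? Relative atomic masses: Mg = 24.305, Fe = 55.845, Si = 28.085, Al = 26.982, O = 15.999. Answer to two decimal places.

Molar mass of (Mg₀.₄₇Fe₀.₅₃)₃Al₂Si₃O₁₂ = 1.41*24.305 + 1.59*55.845 + 2*26.982 + 3*28.085 + 12*15.999 = 453.271 g/mol.
Each formula unit contains 3 Si, equivalent to 3/1 = 3.0000 mol SiO2.
M(SiO2) = 1×28.085 + 2×15.999 = 60.083 g/mol.
Mass of SiO2 per formula unit = 3.0000 × 60.083 = 180.249 g.
SiO2 wt% = 180.249 / 453.271 × 100 = 39.77%.

39.77 wt%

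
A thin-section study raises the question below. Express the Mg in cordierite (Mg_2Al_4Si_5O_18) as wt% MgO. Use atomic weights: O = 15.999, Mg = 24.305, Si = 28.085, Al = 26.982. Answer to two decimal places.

13.78 wt%

Molar mass of Mg_2Al_4Si_5O_18 = 2*24.305 + 4*26.982 + 5*28.085 + 18*15.999 = 584.945 g/mol.
Each formula unit contains 2 Mg, equivalent to 2/1 = 2.0000 mol MgO.
M(MgO) = 1×24.305 + 1×15.999 = 40.304 g/mol.
Mass of MgO per formula unit = 2.0000 × 40.304 = 80.608 g.
MgO wt% = 80.608 / 584.945 × 100 = 13.78%.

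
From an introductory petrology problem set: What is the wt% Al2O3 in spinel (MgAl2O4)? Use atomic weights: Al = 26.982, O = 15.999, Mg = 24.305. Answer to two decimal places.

71.67 wt%

M(MgAl2O4) = 142.265 g/mol; M(Al2O3) = 101.961 g/mol.
Moles Al2O3 per formula unit = 2 Al ÷ 2 = 1.0000.
Al2O3 fraction = (1.0000 × 101.961) / 142.265 = 101.961/142.265 = 0.7167.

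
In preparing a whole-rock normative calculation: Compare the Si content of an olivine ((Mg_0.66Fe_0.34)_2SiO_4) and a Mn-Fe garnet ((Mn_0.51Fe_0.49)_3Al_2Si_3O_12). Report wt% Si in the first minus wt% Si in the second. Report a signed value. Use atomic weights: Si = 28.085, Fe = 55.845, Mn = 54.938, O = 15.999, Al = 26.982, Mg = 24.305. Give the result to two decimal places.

First mineral: 28.085 g Si in 162.138 g formula = 17.32 wt% Si.
Second mineral: 84.255 g Si in 496.354 g formula = 16.97 wt% Si.
17.32% − 16.97% gives a difference of 0.35 percentage points.

0.35 percentage points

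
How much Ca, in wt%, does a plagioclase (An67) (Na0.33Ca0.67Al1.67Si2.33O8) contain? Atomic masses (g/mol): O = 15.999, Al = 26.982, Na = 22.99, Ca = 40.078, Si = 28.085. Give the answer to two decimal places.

Formula mass = 0.33·22.99 + 0.67·40.078 + 1.67·26.982 + 2.33·28.085 + 8·15.999 = 272.929 g/mol, of which 26.852 g is Ca.
So Ca makes up 26.852/272.929 = 0.0984 of the mass, i.e. 9.84%.

9.84 wt%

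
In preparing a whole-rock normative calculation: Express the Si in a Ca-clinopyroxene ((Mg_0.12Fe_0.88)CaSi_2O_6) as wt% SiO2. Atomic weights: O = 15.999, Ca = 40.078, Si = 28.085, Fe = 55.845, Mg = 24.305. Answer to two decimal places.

49.19 wt%

Molar mass of (Mg_0.12Fe_0.88)CaSi_2O_6 = 0.12*24.305 + 0.88*55.845 + 1*40.078 + 2*28.085 + 6*15.999 = 244.302 g/mol.
Each formula unit contains 2 Si, equivalent to 2/1 = 2.0000 mol SiO2.
M(SiO2) = 1×28.085 + 2×15.999 = 60.083 g/mol.
Mass of SiO2 per formula unit = 2.0000 × 60.083 = 120.166 g.
SiO2 wt% = 120.166 / 244.302 × 100 = 49.19%.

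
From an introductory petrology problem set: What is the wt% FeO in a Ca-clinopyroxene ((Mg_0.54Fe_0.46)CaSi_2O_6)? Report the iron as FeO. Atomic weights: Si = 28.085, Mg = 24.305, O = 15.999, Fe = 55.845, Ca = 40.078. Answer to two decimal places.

14.30 wt%

Molar mass of (Mg_0.54Fe_0.46)CaSi_2O_6 = 0.54*24.305 + 0.46*55.845 + 1*40.078 + 2*28.085 + 6*15.999 = 231.055 g/mol.
Each formula unit contains 0.46 Fe, equivalent to 0.46/1 = 0.4600 mol FeO.
M(FeO) = 1×55.845 + 1×15.999 = 71.844 g/mol.
Mass of FeO per formula unit = 0.4600 × 71.844 = 33.048 g.
FeO wt% = 33.048 / 231.055 × 100 = 14.30%.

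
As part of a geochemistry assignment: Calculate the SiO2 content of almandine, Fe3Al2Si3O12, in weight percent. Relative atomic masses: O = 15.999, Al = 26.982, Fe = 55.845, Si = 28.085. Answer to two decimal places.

36.21 wt%

Formula mass = 497.742 g/mol.
3 Si → 3.0000 mol SiO2 per formula unit; M(SiO2) = 60.083, so SiO2 mass = 180.249 g.
180.249/497.742 × 100 = 36.21 wt%.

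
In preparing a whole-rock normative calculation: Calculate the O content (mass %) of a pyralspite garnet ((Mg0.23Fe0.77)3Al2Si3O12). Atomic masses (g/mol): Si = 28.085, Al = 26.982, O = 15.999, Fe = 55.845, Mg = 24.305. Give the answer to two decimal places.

Formula mass = 0.69*24.305 + 2.31*55.845 + 2*26.982 + 3*28.085 + 12*15.999 = 475.979 g/mol, of which 191.988 g is O.
So O makes up 191.988/475.979 = 0.4034 of the mass, i.e. 40.34%.

40.34 mass %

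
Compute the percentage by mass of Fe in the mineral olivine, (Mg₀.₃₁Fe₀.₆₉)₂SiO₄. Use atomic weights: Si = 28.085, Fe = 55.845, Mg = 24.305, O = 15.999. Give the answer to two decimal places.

41.83 weight percent

Formula mass = 0.62*24.305 + 1.38*55.845 + 1*28.085 + 4*15.999 = 184.216 g/mol, of which 77.066 g is Fe.
So Fe makes up 77.066/184.216 = 0.4183 of the mass, i.e. 41.83%.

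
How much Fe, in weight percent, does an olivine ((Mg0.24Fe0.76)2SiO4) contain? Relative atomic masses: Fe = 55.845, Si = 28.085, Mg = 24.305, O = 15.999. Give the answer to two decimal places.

45.00 weight percent

M((Mg0.24Fe0.76)2SiO4) = 188.632 g/mol.
Fe contributes 1.52 × 55.845 = 84.884 g per mole.
84.884/188.632 = 0.4500 → 45.00%.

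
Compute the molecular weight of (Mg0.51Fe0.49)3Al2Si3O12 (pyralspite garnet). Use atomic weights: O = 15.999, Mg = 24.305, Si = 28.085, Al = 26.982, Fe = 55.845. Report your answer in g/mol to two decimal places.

M = 1.53*24.305 + 1.47*55.845 + 2*26.982 + 3*28.085 + 12*15.999

449.49 g/mol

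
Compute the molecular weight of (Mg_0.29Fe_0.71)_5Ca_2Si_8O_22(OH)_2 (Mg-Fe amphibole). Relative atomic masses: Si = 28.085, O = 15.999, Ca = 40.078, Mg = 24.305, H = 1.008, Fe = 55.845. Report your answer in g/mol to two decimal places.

924.32 g/mol

The formula mass is the sum 1.45*24.305 + 3.55*55.845 + 2*40.078 + 8*28.085 + 24*15.999 + 2*1.008.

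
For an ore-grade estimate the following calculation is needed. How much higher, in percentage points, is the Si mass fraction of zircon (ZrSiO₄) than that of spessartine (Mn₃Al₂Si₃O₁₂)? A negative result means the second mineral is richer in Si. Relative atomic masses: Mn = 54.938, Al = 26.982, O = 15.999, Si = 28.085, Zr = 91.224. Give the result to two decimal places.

M(ZrSiO₄) = 183.305 g/mol, so wt% Si = 28.085/183.305 × 100 = 15.32%.
M(Mn₃Al₂Si₃O₁₂) = 495.021 g/mol, so wt% Si = 84.255/495.021 × 100 = 17.02%.
15.32 − 17.02 = -1.70 pp.

-1.70 percentage points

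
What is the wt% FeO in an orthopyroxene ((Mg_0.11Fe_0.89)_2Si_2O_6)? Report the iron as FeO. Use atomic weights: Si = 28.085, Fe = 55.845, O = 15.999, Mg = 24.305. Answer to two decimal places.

M((Mg_0.11Fe_0.89)_2Si_2O_6) = 256.915 g/mol; M(FeO) = 71.844 g/mol.
Moles FeO per formula unit = 1.78 Fe ÷ 1 = 1.7800.
FeO fraction = (1.7800 × 71.844) / 256.915 = 127.882/256.915 = 0.4978.

49.78 wt%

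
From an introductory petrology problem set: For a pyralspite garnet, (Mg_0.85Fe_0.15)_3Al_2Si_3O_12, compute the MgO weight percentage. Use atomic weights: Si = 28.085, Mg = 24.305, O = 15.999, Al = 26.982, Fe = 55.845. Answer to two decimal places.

24.63 wt%

M((Mg_0.85Fe_0.15)_3Al_2Si_3O_12) = 417.315 g/mol; M(MgO) = 40.304 g/mol.
Moles MgO per formula unit = 2.55 Mg ÷ 1 = 2.5500.
MgO fraction = (2.5500 × 40.304) / 417.315 = 102.775/417.315 = 0.2463.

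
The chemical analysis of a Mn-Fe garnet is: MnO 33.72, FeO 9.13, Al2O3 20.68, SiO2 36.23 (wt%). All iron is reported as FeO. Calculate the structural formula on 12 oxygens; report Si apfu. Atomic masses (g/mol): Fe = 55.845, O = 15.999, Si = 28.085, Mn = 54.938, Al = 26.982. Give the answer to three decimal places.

2.994 Si apfu

MnO (M=70.937): mol = 0.47535; Mn = 0.47535, O = 0.47535.
FeO (M=71.844): mol = 0.12708; Fe = 0.12708, O = 0.12708.
Al2O3 (M=101.961): mol = 0.20282; Al = 0.40564, O = 0.60846.
SiO2 (M=60.083): mol = 0.60300; Si = 0.60300, O = 1.20600.
ΣO = 2.41689; factor = 12/ΣO = 4.96506.
Si apfu = 0.60300 × 4.96506 = 2.994.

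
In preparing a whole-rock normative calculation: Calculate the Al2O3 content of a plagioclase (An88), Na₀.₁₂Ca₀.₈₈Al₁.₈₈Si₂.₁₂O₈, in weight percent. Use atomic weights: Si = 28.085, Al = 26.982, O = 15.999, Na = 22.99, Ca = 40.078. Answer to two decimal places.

Formula mass = 276.286 g/mol.
1.88 Al → 0.9400 mol Al2O3 per formula unit; M(Al2O3) = 101.961, so Al2O3 mass = 95.843 g.
95.843/276.286 × 100 = 34.69 wt%.

34.69 wt%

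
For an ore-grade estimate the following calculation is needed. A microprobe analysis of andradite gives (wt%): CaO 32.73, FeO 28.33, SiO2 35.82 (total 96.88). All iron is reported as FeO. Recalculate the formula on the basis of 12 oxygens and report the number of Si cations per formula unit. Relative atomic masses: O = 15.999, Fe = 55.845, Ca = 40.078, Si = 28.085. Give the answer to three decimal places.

3.296 Si apfu

CaO (M=56.077): mol = 0.58366; Ca = 0.58366, O = 0.58366.
FeO (M=71.844): mol = 0.39433; Fe = 0.39433, O = 0.39433.
SiO2 (M=60.083): mol = 0.59618; Si = 0.59618, O = 1.19236.
ΣO = 2.17035; factor = 12/ΣO = 5.52906.
Si apfu = 0.59618 × 5.52906 = 3.296.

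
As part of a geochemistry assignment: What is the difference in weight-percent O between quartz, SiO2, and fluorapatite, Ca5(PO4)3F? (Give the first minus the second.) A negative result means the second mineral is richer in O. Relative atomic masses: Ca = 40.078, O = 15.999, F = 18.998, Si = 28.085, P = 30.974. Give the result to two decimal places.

15.19 percentage points

First mineral: 31.998 g O in 60.083 g formula = 53.26 wt% O.
Second mineral: 191.988 g O in 504.298 g formula = 38.07 wt% O.
53.26% − 38.07% gives a difference of 15.19 percentage points.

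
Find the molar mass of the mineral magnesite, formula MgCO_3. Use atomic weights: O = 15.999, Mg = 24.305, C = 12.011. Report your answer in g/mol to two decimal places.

M = 1*24.305 + 1*12.011 + 3*15.999

84.31 g/mol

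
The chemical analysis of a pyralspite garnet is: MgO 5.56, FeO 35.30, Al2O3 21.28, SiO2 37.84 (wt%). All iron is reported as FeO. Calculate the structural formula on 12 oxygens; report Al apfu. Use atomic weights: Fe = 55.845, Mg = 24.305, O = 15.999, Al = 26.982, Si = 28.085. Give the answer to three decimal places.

5.56 wt% MgO ÷ 40.304 g/mol = 0.13795 mol, giving 0.13795 Mg and 0.13795 O.
35.30 wt% FeO ÷ 71.844 g/mol = 0.49134 mol, giving 0.49134 Fe and 0.49134 O.
21.28 wt% Al2O3 ÷ 101.961 g/mol = 0.20871 mol, giving 0.41742 Al and 0.62613 O.
37.84 wt% SiO2 ÷ 60.083 g/mol = 0.62980 mol, giving 0.62980 Si and 1.25960 O.
Oxygen sums to 2.51502; scaling by 12/2.51502 = 4.77133 puts the formula on 12 O.
Al: 0.41742 × 4.77133 = 1.992 atoms per formula unit.

1.992 Al apfu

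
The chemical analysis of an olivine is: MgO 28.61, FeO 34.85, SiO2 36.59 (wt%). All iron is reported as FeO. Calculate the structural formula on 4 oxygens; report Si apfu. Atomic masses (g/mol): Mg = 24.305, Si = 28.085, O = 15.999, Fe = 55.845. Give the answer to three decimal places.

1.010 Si apfu

28.61 wt% MgO ÷ 40.304 g/mol = 0.70986 mol, giving 0.70986 Mg and 0.70986 O.
34.85 wt% FeO ÷ 71.844 g/mol = 0.48508 mol, giving 0.48508 Fe and 0.48508 O.
36.59 wt% SiO2 ÷ 60.083 g/mol = 0.60899 mol, giving 0.60899 Si and 1.21798 O.
Oxygen sums to 2.41292; scaling by 4/2.41292 = 1.65774 puts the formula on 4 O.
Si: 0.60899 × 1.65774 = 1.010 atoms per formula unit.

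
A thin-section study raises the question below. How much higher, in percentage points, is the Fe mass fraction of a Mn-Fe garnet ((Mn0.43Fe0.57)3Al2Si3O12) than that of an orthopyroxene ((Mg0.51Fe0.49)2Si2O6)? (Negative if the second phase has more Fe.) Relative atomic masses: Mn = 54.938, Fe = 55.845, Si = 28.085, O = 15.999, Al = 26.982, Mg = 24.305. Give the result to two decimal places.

First mineral: 95.495 g Fe in 496.572 g formula = 19.23 wt% Fe.
Second mineral: 54.728 g Fe in 231.683 g formula = 23.62 wt% Fe.
19.23% − 23.62% gives a difference of -4.39 percentage points.

-4.39 percentage points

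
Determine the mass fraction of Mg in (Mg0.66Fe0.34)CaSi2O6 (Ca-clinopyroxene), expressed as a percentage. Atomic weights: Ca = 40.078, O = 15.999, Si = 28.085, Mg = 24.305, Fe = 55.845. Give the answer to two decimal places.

7.06 weight percent

M((Mg0.66Fe0.34)CaSi2O6) = 227.271 g/mol.
Mg contributes 0.66 × 24.305 = 16.041 g per mole.
16.041/227.271 = 0.0706 → 7.06%.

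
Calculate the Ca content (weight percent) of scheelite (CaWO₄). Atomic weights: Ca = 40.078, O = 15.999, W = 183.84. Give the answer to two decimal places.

13.92 weight percent

Molar mass of CaWO₄: 1*40.078 + 1*183.84 + 4*15.999 = 287.914 g/mol.
Mass of Ca per formula unit: 1 × 40.078 = 40.078 g.
Weight fraction Ca = 40.078 / 287.914 = 0.1392.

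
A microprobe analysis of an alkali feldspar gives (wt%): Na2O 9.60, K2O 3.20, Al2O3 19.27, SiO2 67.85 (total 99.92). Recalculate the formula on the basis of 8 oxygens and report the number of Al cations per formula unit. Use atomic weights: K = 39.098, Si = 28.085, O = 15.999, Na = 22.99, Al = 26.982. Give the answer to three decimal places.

Na2O: 9.60/61.979 = 0.15489 mol → 0.30978 mol Na, 0.15489 mol O.
K2O: 3.20/94.195 = 0.03397 mol → 0.06794 mol K, 0.03397 mol O.
Al2O3: 19.27/101.961 = 0.18899 mol → 0.37798 mol Al, 0.56697 mol O.
SiO2: 67.85/60.083 = 1.12927 mol → 1.12927 mol Si, 2.25854 mol O.
Total oxygen = 3.01437 mol. Normalization factor = 8/3.01437 = 2.65395.
Al per 8 O = 0.37798 × 2.65395 = 1.003.

1.003 Al apfu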